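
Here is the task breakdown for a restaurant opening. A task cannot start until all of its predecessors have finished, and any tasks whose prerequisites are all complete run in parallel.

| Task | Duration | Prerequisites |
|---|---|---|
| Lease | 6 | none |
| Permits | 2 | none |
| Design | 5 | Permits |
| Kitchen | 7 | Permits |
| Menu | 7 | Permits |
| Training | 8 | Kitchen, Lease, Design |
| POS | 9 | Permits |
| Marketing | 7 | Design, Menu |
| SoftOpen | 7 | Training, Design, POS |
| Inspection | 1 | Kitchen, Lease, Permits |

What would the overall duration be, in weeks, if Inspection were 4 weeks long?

24

Actual critical path: Permits→Kitchen→Training→SoftOpen = 2+7+8+7 = 24 ⇒ 24 weeks.
Inspection is off the critical path — its longest chain is 10 weeks, giving 14 of slack.
The critical path is still Permits→Kitchen→Training→SoftOpen; finish is now 24 weeks.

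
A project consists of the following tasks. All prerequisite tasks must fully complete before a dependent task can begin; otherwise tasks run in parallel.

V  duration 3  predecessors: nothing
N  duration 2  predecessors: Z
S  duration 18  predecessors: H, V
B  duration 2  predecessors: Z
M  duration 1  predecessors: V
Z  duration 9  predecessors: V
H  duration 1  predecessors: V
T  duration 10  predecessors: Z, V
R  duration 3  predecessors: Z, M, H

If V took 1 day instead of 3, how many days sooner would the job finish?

The binding path is V→Z→T = 3+9+10 = 22; finish at 22 days.
V lies on that path, so at 1 day the path becomes 20 days.
The critical path is still V→Z→T; finish is now 20 days.
Change in finish: 20 − 22 = -2 days.

2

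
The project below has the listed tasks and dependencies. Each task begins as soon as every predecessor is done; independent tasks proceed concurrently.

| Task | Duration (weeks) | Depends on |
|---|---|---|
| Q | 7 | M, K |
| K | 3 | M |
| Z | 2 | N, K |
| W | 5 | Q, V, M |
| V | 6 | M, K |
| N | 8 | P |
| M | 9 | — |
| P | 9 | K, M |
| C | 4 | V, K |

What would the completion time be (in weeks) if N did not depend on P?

24

With the dependency in place, M→K→P→N→Z = 9+3+9+8+2 = 31 sets the finish at 31 weeks.
Without P→N, N's earliest start moves from 21 to 0.
The longest chain is now M→K→Q→W = 9+3+7+5 = 24, so the job takes 24 weeks.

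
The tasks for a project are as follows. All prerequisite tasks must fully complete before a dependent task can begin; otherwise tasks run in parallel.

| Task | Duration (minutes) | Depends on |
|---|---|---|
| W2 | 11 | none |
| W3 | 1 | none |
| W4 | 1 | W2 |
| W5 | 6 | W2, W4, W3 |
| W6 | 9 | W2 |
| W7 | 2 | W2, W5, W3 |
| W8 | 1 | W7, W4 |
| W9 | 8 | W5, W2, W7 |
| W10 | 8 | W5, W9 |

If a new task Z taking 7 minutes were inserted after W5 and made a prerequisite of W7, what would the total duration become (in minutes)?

43

Originally the job takes 36 minutes.
With Z inserted, W7 now waits for max(W2, W5, W3, Z).
New critical path: W2→W4→W5→Z→W7→W9→W10 = 11+1+6+7+2+8+8 = 43 ⇒ 43 minutes.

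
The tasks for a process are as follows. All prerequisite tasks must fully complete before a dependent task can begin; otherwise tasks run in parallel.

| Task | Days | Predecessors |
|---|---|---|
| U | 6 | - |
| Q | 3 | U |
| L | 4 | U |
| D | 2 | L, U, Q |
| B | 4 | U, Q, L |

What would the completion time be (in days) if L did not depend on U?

With the dependency in place, U→L→B = 6+4+4 = 14 sets the finish at 14 days.
Without U→L, L's earliest start moves from 6 to 0.
After: U→Q→B = 6+3+4 = 13 → 13 days.

13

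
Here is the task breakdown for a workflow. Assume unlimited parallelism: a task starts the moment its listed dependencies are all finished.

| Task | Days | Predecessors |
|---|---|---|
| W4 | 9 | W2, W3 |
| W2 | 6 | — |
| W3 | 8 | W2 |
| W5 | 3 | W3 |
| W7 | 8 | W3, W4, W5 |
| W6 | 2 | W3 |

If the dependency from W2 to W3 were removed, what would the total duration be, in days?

25

Original critical path: W2→W3→W4→W7 = 6+8+9+8 = 31 ⇒ 31 days.
Without W2→W3, W3's earliest start moves from 6 to 0.
The longest chain is now W3→W4→W7 = 8+9+8 = 25, so the project takes 25 days.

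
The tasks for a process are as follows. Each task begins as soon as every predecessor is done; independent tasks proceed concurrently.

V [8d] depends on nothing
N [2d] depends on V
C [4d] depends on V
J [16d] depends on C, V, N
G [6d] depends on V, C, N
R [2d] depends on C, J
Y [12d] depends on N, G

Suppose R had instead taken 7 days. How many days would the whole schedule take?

35

Critical path before the change: V→C→J→R = 8+4+16+2 = 30 giving 30 days.
R is on the critical path; changing it to 7 makes that path 35 days.
That remains the longest chain; total 35 days.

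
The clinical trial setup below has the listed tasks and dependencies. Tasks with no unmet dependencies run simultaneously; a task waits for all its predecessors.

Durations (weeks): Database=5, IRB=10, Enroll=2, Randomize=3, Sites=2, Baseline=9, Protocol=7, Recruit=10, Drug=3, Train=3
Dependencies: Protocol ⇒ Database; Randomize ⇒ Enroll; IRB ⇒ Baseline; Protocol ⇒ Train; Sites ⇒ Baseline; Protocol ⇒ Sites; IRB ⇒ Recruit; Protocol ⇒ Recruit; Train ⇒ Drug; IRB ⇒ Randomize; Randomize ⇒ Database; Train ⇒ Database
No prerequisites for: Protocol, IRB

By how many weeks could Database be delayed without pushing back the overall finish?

2

The longest chain is IRB→Recruit = 10+10 = 20; overall finish 20 weeks.
Database finishes as early as 18 and must finish by 20.
Float = 20 − 18 = 2.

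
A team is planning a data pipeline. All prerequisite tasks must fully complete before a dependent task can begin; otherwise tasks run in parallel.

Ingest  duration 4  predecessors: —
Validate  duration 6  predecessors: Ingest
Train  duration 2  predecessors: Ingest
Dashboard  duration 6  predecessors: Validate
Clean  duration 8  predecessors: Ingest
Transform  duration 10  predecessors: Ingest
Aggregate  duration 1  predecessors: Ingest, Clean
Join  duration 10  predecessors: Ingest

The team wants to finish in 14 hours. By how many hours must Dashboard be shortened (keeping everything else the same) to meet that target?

Current finish: 16 hours; target: 14.
Dashboard is on every critical path, so each hour cut from Dashboard cuts the finish by one (this holds down to a finish of 14).
Need 16 − 14 = 2 hours off Dashboard → Dashboard becomes 4 hours, finish becomes 14.

2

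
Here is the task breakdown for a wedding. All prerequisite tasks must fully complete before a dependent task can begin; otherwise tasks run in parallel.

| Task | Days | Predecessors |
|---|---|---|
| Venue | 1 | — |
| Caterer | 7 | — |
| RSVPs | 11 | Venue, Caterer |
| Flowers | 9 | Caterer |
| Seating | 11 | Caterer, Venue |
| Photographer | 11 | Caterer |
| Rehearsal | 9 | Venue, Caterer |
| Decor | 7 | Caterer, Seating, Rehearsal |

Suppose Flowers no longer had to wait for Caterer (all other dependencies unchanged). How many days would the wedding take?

25

With the dependency in place, Caterer→Seating→Decor = 7+11+7 = 25 sets the finish at 25 days.
Without Caterer→Flowers, Flowers's earliest start moves from 7 to 0.
The longest chain is now Caterer→Seating→Decor = 7+11+7 = 25, so the wedding takes 25 days.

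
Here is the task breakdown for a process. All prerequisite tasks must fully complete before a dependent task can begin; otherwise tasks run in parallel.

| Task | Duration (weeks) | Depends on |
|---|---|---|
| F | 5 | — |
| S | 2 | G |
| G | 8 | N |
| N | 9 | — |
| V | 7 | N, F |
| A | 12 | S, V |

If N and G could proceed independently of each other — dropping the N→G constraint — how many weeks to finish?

28

Before: longest chain N→G→S→A = 9+8+2+12 = 31, finish 31.
Without N→G, G's earliest start moves from 9 to 0.
After: N→V→A = 9+7+12 = 28 → 28 weeks.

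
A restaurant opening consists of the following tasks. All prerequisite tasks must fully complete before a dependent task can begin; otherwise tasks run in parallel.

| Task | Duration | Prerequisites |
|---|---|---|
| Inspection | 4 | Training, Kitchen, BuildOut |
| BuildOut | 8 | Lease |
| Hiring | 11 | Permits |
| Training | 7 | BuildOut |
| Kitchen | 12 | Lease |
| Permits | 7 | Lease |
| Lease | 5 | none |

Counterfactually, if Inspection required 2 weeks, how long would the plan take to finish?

23

Actual critical path: Lease→BuildOut→Training→Inspection = 5+8+7+4 = 24 ⇒ 24 weeks.
Inspection lies on that path, so at 2 weeks the path becomes 22 weeks.
The binding chain switches to Lease→Permits→Hiring = 5+7+11 = 23; finish 23 weeks.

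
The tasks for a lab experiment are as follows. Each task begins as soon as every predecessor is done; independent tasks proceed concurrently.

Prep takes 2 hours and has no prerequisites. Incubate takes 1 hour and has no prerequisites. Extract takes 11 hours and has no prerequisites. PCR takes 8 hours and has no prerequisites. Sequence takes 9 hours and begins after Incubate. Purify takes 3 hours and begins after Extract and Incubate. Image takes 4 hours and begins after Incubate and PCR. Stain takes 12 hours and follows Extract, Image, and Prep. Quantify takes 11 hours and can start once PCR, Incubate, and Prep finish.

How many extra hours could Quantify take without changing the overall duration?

5

Critical path: PCR→Image→Stain = 8+4+12 = 24, so the finish is 24 hours.
Longest path through Quantify: 19 hours (earliest finish 19, latest finish 24).
Slack of Quantify = 13 − 8 = 5 hours.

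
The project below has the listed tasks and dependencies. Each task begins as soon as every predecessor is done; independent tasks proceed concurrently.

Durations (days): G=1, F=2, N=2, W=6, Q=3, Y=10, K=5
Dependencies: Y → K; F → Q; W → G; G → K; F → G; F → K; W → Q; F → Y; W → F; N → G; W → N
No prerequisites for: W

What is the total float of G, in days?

W→F→Y→K = 6+2+10+5 = 23 sets the makespan at 23 days.
The longest chain containing G totals 14 days.
So G can slip 18 − 9 = 9 days.

9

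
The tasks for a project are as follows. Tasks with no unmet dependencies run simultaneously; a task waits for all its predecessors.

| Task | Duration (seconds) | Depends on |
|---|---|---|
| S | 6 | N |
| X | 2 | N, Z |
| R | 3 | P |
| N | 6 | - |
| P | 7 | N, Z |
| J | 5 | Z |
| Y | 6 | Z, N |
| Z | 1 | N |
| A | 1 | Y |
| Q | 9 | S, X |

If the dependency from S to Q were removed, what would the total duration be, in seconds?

18

Original critical path: N→S→Q = 6+6+9 = 21 ⇒ 21 seconds.
Without S→Q, Q's earliest start moves from 12 to 9.
New critical path: N→Z→X→Q = 6+1+2+9 = 18 ⇒ 18 seconds.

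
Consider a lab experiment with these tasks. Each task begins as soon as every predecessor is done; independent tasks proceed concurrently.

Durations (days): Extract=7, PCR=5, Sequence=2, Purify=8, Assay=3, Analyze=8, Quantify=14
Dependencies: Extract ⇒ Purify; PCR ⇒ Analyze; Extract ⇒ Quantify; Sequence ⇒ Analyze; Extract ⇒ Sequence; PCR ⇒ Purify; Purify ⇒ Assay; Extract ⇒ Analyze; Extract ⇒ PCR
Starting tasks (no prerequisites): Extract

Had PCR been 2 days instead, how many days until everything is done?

Critical path before the change: Extract→PCR→Purify→Assay = 7+5+8+3 = 23 giving 23 days.
Since PCR is critical, the -3 change carries straight to that chain (now 20 days).
New critical path: Extract→Quantify = 7+14 = 21 ⇒ 21 days.

21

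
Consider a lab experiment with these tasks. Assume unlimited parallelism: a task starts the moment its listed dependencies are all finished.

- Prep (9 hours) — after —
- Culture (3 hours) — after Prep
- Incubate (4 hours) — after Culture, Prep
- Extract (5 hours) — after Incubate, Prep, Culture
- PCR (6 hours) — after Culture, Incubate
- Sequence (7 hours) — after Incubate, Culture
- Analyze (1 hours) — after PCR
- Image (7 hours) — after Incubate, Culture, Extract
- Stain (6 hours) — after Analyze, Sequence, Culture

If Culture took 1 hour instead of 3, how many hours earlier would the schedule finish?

2

As given, the longest chain is Prep→Culture→Incubate→PCR→Analyze→Stain = 9+3+4+6+1+6 = 29, so the finish is 29 hours.
Culture is on the critical path; changing it to 1 makes that path 27 hours.
No other chain overtakes it, so the finish is 27 hours.
Change in finish: 27 − 29 = -2 hours.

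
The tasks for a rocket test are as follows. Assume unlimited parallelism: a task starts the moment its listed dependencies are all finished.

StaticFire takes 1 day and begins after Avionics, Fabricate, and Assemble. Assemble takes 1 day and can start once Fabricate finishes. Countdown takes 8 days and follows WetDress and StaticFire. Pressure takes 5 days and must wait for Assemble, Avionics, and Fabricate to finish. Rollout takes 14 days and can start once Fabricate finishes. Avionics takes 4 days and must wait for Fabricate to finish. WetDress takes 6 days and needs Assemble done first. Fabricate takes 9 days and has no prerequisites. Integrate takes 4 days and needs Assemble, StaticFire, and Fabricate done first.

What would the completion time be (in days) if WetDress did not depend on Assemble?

23

Before: longest chain Fabricate→Assemble→WetDress→Countdown = 9+1+6+8 = 24, finish 24.
Without Assemble→WetDress, WetDress's earliest start moves from 10 to 0.
The longest chain is now Fabricate→Rollout = 9+14 = 23, so the schedule takes 23 days.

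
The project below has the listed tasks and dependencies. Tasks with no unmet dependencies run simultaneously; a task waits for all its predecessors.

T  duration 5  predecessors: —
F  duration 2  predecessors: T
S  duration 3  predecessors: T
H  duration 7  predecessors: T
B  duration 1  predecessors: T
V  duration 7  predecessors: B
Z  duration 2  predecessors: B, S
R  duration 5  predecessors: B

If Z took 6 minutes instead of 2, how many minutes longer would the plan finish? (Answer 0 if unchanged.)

As given, the longest chain is T→B→V = 5+1+7 = 13, so the finish is 13 minutes.
Z is off the critical path — its longest chain is 10 minutes, giving 3 of slack.
The binding chain switches to T→S→Z = 5+3+6 = 14; finish 14 minutes.
Change in finish: 14 − 13 = +1 minutes.

1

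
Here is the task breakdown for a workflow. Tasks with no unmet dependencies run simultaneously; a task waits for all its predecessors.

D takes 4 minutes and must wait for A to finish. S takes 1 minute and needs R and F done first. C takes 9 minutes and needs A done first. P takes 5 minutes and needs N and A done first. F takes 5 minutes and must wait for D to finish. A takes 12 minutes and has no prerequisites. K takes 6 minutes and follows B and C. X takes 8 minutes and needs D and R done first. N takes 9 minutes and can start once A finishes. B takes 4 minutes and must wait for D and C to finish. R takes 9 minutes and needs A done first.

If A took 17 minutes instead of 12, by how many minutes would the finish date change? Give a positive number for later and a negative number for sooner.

5

Actual critical path: A→C→B→K = 12+9+4+6 = 31 ⇒ 31 minutes.
A lies on that path, so at 17 minutes the path becomes 36 minutes.
The critical path is still A→C→B→K; finish is now 36 minutes.
Change in finish: 36 − 31 = +5 minutes.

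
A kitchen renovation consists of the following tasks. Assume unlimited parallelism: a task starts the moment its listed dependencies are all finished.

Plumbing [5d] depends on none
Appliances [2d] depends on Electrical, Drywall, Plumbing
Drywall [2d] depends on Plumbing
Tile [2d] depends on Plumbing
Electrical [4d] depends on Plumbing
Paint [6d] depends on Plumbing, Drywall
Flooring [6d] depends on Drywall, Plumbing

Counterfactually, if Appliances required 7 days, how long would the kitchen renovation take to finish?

The binding path is Plumbing→Drywall→Flooring = 5+2+6 = 13; finish at 13 days.
Appliances is off the critical path — its longest chain is 11 days, giving 2 of slack.
New critical path: Plumbing→Electrical→Appliances = 5+4+7 = 16 ⇒ 16 days.

16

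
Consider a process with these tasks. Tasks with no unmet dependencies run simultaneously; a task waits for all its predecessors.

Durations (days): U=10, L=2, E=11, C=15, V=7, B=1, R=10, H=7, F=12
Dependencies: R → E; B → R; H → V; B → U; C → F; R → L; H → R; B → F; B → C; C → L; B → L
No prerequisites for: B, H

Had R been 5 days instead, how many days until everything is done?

The binding path is H→R→E = 7+10+11 = 28; finish at 28 days.
R is on the critical path; changing it to 5 makes that path 23 days.
The binding chain switches to B→C→F = 1+15+12 = 28; finish 28 days.

28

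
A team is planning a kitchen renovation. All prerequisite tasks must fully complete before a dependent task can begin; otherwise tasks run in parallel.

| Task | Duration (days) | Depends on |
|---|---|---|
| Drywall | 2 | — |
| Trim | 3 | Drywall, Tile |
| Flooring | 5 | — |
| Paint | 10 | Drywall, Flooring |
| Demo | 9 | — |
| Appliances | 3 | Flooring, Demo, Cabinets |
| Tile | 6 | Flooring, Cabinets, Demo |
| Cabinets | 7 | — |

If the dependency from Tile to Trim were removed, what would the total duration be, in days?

15

Before: longest chain Demo→Tile→Trim = 9+6+3 = 18, finish 18.
Without Tile→Trim, Trim's earliest start moves from 15 to 2.
After: Demo→Tile = 9+6 = 15 → 15 days.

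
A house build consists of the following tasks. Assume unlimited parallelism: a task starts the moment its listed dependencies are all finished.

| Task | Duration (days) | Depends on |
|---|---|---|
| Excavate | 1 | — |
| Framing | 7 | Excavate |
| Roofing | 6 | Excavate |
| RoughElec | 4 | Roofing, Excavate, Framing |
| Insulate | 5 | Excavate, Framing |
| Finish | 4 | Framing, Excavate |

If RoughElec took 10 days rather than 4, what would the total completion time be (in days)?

18

Baseline: Excavate→Framing→Insulate = 1+7+5 = 13 → 13 days.
RoughElec has 1 day of float (longest path through it is 12).
New critical path: Excavate→Framing→RoughElec = 1+7+10 = 18 ⇒ 18 days.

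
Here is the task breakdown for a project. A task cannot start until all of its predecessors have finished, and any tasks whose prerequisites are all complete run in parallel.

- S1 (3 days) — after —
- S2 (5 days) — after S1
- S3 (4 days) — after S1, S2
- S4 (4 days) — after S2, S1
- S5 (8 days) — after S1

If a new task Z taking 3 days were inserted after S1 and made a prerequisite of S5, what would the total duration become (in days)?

Originally the schedule takes 12 days.
With Z inserted, S5 now waits for max(S1, Z).
New critical path: S1→Z→S5 = 3+3+8 = 14 ⇒ 14 days.

14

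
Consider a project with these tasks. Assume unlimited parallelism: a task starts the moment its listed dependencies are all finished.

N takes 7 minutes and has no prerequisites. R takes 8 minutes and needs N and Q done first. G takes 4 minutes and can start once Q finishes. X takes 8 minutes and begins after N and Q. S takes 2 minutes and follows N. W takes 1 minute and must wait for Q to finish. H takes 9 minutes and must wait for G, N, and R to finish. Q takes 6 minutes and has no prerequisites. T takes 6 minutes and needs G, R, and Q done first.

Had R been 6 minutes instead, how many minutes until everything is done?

Actual critical path: N→R→H = 7+8+9 = 24 ⇒ 24 minutes.
R is on the critical path; changing it to 6 makes that path 22 minutes.
The critical path is still N→R→H; finish is now 22 minutes.

22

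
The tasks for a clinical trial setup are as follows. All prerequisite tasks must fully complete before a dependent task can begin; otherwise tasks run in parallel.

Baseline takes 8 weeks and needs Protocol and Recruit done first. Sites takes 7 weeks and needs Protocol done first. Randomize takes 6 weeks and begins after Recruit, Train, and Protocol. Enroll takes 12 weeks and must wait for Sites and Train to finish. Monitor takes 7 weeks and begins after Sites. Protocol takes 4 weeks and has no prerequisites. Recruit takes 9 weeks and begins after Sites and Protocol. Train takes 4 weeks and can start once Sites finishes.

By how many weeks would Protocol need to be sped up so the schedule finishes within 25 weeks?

3

Current finish: 28 weeks; target: 25.
Protocol is on every critical path, so each week cut from Protocol cuts the finish by one (this holds down to a finish of 25).
Need 28 − 25 = 3 weeks off Protocol → Protocol becomes 1 week, finish becomes 25.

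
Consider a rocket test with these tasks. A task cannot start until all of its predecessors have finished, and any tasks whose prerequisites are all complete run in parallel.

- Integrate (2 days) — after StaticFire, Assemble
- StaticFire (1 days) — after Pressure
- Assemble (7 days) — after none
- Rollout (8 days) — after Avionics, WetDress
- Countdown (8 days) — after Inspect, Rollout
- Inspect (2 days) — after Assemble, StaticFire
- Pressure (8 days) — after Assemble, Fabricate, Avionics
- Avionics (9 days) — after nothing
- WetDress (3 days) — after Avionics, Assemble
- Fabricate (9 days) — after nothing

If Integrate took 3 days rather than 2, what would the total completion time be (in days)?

28

Actual critical path: Fabricate→Pressure→StaticFire→Inspect→Countdown = 9+8+1+2+8 = 28 ⇒ 28 days.
Integrate is off the critical path — its longest chain is 20 days, giving 8 of slack.
That remains the longest chain; total 28 days.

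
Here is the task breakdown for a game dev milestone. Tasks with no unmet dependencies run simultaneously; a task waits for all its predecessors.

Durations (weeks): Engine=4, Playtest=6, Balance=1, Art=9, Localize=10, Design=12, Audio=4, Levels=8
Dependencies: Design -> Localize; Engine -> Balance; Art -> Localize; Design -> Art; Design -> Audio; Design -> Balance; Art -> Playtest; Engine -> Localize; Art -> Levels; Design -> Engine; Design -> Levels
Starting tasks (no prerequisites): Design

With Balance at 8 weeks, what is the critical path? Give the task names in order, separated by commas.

The binding path is Design→Art→Localize = 12+9+10 = 31; finish at 31 weeks.
The longest path through Balance is only 17 weeks, so Balance has float 14.
That remains the longest chain; total 31 weeks.

Design, Art, Localize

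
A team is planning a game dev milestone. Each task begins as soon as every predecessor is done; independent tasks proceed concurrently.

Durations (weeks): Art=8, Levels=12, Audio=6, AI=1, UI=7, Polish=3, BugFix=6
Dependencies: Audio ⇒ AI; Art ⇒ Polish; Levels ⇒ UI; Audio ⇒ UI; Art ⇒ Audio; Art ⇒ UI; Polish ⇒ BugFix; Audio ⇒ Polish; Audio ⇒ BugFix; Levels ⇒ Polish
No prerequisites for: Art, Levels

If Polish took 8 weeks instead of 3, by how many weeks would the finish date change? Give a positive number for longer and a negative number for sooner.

5

Critical path before the change: Art→Audio→Polish→BugFix = 8+6+3+6 = 23 giving 23 weeks.
Polish lies on that path, so at 8 weeks the path becomes 28 weeks.
No other chain overtakes it, so the finish is 28 weeks.
Change in finish: 28 − 23 = +5 weeks.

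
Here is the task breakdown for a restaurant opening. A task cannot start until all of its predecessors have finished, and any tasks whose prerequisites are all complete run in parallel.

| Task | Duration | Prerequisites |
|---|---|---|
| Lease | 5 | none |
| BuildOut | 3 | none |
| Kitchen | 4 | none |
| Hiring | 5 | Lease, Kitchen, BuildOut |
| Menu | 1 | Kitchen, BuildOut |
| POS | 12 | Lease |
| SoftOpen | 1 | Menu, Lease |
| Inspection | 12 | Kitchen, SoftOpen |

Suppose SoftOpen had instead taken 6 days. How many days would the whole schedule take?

Critical path before the change: Lease→SoftOpen→Inspection = 5+1+12 = 18 giving 18 days.
Since SoftOpen is critical, the +5 change carries straight to that chain (now 23 days).
The critical path is still Lease→SoftOpen→Inspection; finish is now 23 days.

23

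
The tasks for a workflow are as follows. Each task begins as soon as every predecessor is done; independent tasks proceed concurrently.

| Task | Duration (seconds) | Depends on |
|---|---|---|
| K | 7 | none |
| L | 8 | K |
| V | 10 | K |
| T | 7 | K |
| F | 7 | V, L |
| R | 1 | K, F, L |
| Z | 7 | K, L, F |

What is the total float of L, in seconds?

K→V→F→Z = 7+10+7+7 = 31 sets the makespan at 31 seconds.
The longest chain containing L totals 29 seconds.
Float = 31 − 29 = 2.

2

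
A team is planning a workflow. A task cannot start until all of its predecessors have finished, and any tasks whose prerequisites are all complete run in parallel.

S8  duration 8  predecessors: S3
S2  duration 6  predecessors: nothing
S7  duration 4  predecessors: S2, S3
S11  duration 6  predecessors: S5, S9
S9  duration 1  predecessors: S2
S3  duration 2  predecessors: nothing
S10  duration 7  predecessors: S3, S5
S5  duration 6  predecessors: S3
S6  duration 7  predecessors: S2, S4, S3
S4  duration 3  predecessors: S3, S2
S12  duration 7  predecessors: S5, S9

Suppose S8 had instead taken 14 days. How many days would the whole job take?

16

As given, the longest chain is S2→S4→S6 = 6+3+7 = 16, so the finish is 16 days.
The longest path through S8 is only 10 days, so S8 has float 6.
That remains the longest chain; total 16 days.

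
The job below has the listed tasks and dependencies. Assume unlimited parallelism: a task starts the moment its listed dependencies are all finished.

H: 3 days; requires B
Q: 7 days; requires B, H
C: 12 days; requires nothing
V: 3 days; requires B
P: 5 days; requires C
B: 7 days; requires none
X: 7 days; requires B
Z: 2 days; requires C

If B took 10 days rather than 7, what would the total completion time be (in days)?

20

The binding path is B→H→Q = 7+3+7 = 17; finish at 17 days.
B lies on that path, so at 10 days the path becomes 20 days.
That remains the longest chain; total 20 days.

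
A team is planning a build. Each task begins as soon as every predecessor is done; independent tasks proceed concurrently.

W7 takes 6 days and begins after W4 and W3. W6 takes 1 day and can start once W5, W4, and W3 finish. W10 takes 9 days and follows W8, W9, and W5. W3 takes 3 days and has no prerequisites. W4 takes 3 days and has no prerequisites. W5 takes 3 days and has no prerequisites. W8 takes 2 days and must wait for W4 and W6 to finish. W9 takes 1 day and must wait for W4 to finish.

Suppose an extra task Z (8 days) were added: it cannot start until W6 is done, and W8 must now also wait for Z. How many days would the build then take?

Originally the build takes 15 days.
With Z inserted, W8 now waits for max(W4, W6, Z).
New critical path: W3→W6→Z→W8→W10 = 3+1+8+2+9 = 23 ⇒ 23 days.

23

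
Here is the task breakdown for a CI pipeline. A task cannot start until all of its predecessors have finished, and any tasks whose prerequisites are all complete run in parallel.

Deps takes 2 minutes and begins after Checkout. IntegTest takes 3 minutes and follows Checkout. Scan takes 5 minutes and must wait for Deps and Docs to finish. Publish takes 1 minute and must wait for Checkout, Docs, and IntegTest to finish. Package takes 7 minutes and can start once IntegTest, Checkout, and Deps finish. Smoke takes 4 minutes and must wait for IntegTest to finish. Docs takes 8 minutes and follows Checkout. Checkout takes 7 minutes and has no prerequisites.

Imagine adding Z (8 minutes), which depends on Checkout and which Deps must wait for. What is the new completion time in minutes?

Originally the CI pipeline takes 20 minutes.
With Z inserted, Deps now waits for max(Checkout, Z).
New critical path: Checkout→Z→Deps→Package = 7+8+2+7 = 24 ⇒ 24 minutes.

24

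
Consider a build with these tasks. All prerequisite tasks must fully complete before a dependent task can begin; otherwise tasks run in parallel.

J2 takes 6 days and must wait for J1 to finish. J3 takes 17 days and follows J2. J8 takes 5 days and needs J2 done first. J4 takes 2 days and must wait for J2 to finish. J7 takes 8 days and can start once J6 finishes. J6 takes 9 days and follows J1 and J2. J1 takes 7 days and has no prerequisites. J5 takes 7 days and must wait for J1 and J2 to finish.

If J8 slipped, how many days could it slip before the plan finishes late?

J1→J2→J3 = 7+6+17 = 30 sets the makespan at 30 days.
The longest chain containing J8 totals 18 days.
Slack of J8 = 25 − 13 = 12 days.

12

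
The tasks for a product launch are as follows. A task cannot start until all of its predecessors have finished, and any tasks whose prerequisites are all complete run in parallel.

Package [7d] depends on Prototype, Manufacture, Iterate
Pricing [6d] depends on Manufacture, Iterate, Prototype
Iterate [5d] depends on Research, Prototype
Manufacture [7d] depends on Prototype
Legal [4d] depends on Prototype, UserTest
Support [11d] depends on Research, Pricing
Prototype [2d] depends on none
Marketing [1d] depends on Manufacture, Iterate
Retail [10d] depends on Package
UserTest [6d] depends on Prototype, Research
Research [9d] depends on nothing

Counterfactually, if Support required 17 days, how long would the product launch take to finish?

37

The binding path is Research→Iterate→Pricing→Support = 9+5+6+11 = 31; finish at 31 days.
Since Support is critical, the +6 change carries straight to that chain (now 37 days).
The critical path is still Research→Iterate→Pricing→Support; finish is now 37 days.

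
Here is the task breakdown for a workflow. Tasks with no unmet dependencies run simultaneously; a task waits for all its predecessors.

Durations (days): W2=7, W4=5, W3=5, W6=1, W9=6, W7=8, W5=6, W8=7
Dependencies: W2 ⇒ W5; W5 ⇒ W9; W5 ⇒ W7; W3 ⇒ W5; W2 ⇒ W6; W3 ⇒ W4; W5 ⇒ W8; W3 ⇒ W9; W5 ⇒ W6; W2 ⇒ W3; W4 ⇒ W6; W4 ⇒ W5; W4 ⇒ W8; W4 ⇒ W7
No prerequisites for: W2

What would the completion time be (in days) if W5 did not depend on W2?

Original critical path: W2→W3→W4→W5→W7 = 7+5+5+6+8 = 31 ⇒ 31 days.
Dropping W2→W5 doesn't change W5's earliest start (17); another predecessor still binds.
New critical path: W2→W3→W4→W5→W7 = 7+5+5+6+8 = 31 ⇒ 31 days.

31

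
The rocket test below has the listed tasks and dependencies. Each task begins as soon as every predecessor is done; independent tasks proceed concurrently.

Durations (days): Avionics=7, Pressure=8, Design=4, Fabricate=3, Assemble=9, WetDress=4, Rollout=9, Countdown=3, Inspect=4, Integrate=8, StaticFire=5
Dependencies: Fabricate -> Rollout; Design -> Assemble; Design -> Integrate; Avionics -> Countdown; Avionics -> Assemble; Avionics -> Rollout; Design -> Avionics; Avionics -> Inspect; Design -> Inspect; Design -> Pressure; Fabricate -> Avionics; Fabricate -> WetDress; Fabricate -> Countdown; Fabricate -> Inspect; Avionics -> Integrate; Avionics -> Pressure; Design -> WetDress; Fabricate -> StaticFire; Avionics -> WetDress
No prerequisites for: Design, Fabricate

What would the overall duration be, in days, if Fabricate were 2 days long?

20

Actual critical path: Design→Avionics→Assemble = 4+7+9 = 20 ⇒ 20 days.
Fabricate has 1 day of float (longest path through it is 19).
The critical path is still Design→Avionics→Assemble; finish is now 20 days.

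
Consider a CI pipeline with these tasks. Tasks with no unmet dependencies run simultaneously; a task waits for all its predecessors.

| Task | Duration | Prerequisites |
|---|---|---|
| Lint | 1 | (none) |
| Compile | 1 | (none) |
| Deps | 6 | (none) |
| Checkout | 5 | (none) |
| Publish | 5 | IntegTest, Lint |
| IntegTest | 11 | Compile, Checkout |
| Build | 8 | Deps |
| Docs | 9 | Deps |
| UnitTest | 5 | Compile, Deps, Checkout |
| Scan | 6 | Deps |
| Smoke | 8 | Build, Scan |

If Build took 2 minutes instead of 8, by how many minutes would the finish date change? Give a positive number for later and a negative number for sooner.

-1

Critical path before the change: Deps→Build→Smoke = 6+8+8 = 22 giving 22 minutes.
Since Build is critical, the -6 change carries straight to that chain (now 16 minutes).
New critical path: Checkout→IntegTest→Publish = 5+11+5 = 21 ⇒ 21 minutes.
Change in finish: 21 − 22 = -1 minutes.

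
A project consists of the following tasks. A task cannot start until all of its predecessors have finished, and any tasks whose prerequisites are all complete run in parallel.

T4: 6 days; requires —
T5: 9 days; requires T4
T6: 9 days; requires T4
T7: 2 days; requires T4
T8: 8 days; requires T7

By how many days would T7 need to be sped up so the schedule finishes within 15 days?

1

Current finish: 16 days; target: 15.
T7 is on every critical path, so each day cut from T7 cuts the finish by one (this holds down to a finish of 15).
Need 16 − 15 = 1 day off T7 → T7 becomes 1 day, finish becomes 15.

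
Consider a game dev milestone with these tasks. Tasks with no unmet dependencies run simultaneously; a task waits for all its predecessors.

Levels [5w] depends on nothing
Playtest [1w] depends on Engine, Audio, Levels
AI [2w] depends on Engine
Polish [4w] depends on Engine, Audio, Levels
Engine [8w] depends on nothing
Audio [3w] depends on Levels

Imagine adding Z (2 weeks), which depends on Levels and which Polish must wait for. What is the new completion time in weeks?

12

Originally the game dev milestone takes 12 weeks.
With Z inserted, Polish now waits for max(Engine, Audio, Levels, Z).
New critical path: Engine→Polish = 8+4 = 12 ⇒ 12 weeks.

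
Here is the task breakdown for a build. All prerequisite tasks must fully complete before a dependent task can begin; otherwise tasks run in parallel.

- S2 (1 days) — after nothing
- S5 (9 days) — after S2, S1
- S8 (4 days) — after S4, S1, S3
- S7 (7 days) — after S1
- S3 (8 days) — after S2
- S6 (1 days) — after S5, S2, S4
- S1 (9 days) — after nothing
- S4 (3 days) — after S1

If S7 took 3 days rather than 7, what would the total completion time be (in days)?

Actual critical path: S1→S5→S6 = 9+9+1 = 19 ⇒ 19 days.
S7 is off the critical path — its longest chain is 16 days, giving 3 of slack.
The critical path is still S1→S5→S6; finish is now 19 days.

19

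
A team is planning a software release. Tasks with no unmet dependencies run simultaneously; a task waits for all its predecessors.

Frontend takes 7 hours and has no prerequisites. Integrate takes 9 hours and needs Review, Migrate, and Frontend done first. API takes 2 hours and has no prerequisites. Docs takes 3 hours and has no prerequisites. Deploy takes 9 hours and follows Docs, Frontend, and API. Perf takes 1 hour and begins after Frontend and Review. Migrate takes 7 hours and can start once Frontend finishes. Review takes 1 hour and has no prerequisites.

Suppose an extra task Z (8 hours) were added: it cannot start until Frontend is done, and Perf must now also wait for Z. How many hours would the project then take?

23

Originally the project takes 23 hours.
With Z inserted, Perf now waits for max(Frontend, Review, Z).
New critical path: Frontend→Migrate→Integrate = 7+7+9 = 23 ⇒ 23 hours.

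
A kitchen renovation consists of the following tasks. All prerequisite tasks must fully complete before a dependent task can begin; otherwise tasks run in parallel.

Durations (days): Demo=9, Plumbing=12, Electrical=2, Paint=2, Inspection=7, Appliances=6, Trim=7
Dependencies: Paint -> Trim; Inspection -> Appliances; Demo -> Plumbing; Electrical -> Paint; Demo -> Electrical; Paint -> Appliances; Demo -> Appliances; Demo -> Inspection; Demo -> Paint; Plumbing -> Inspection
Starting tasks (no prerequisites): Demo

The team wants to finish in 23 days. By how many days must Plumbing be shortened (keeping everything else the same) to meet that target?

11

Current finish: 34 days; target: 23.
Plumbing is on every critical path, so each day cut from Plumbing cuts the finish by one (this holds down to a finish of 23).
Need 34 − 23 = 11 days off Plumbing → Plumbing becomes 1 day, finish becomes 23.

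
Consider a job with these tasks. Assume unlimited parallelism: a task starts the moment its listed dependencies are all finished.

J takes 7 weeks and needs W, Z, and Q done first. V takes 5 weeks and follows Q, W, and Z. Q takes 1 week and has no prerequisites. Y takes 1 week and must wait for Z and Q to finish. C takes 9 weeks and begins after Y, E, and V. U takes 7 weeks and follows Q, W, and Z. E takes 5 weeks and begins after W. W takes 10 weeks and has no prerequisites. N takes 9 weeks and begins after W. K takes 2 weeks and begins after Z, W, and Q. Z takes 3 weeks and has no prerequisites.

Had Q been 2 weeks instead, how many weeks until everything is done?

Baseline: W→V→C = 10+5+9 = 24 → 24 weeks.
The longest path through Q is only 15 weeks, so Q has float 9.
The critical path is still W→V→C; finish is now 24 weeks.

24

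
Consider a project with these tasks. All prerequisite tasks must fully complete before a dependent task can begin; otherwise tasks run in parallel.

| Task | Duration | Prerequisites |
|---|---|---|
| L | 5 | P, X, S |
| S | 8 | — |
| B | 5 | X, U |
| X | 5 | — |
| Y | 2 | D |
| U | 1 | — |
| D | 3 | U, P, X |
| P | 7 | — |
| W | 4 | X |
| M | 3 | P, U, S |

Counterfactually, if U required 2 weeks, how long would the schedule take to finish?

As given, the longest chain is S→L = 8+5 = 13, so the finish is 13 weeks.
U is off the critical path — its longest chain is 6 weeks, giving 7 of slack.
No other chain overtakes it, so the finish is 13 weeks.

13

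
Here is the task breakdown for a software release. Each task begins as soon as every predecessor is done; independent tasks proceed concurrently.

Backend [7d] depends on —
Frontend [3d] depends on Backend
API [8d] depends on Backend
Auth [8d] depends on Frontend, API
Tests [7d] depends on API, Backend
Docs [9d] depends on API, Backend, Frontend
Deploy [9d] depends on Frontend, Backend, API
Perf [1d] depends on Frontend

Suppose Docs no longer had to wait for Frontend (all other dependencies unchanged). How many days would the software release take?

Before: longest chain Backend→API→Docs = 7+8+9 = 24, finish 24.
Dropping Frontend→Docs doesn't change Docs's earliest start (15); another predecessor still binds.
New critical path: Backend→API→Docs = 7+8+9 = 24 ⇒ 24 days.

24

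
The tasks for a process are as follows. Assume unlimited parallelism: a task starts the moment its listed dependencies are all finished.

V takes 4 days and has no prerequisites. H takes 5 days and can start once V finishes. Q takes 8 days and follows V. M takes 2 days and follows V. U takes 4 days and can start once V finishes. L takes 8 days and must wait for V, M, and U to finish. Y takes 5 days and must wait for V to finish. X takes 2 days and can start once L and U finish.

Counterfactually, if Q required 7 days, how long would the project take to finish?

Critical path before the change: V→U→L→X = 4+4+8+2 = 18 giving 18 days.
The longest path through Q is only 12 days, so Q has float 6.
That remains the longest chain; total 18 days.

18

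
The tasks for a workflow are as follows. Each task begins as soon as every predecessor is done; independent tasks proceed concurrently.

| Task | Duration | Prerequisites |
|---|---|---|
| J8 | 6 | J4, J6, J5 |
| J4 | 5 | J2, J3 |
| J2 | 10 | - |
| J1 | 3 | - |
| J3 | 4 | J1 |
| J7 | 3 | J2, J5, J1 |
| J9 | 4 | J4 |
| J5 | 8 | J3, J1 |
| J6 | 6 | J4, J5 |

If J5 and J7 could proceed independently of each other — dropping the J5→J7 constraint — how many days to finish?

27

With the dependency in place, J1→J3→J5→J6→J8 = 3+4+8+6+6 = 27 sets the finish at 27 days.
Without J5→J7, J7's earliest start moves from 15 to 10.
After: J1→J3→J5→J6→J8 = 3+4+8+6+6 = 27 → 27 days.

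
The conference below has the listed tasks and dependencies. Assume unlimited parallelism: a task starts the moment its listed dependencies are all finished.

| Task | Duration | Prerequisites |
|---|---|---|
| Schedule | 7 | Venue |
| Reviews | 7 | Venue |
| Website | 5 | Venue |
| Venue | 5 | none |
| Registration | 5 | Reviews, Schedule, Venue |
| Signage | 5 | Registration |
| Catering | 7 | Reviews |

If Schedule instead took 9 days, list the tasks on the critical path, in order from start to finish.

As given, the longest chain is Venue→Schedule→Registration→Signage = 5+7+5+5 = 22, so the finish is 22 days.
Schedule is on the critical path; changing it to 9 makes that path 24 days.
That remains the longest chain; total 24 days.

Venue, Schedule, Registration, Signage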